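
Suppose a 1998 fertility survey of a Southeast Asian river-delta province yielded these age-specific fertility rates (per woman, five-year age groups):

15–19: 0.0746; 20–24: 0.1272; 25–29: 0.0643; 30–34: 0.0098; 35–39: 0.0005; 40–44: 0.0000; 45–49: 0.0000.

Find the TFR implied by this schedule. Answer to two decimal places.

Sum of ASFRs = 0.0746 + 0.1272 + 0.0643 + 0.0098 + 0.0005 + 0.0000 + 0.0000 = 0.2764
TFR = 5 × 0.2764 = 1.382

1.38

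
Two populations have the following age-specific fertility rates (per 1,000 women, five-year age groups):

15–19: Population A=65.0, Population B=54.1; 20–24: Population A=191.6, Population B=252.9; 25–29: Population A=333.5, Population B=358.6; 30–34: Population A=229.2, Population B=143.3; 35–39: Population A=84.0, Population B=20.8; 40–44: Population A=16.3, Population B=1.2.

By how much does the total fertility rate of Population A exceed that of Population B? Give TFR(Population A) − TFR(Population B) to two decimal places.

0.44

Population A:
  Sum of ASFRs = 65.0 + 191.6 + 333.5 + 229.2 + 84.0 + 16.3 = 919.6
  TFR = 5 × 919.6 / 1000 = 4.598
Population B:
  Sum of ASFRs = 54.1 + 252.9 + 358.6 + 143.3 + 20.8 + 1.2 = 830.9
  TFR = 5 × 830.9 / 1000 = 4.1545
Difference = 4.598 − 4.1545 = 0.4435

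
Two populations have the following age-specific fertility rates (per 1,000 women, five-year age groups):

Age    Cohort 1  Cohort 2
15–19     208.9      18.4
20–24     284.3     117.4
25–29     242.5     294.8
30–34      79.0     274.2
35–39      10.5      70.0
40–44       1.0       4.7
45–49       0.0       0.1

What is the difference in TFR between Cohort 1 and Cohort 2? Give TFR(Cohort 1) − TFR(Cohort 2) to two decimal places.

0.23

Cohort 1:
  Sum of ASFRs = 208.9 + 284.3 + 242.5 + 79.0 + 10.5 + 1.0 + 0.0 = 826.2
  TFR = 5 × 826.2 / 1000 = 4.131
Cohort 2:
  Sum of ASFRs = 18.4 + 117.4 + 294.8 + 274.2 + 70.0 + 4.7 + 0.1 = 779.6
  TFR = 5 × 779.6 / 1000 = 3.898
Difference = 4.131 − 3.898 = 0.233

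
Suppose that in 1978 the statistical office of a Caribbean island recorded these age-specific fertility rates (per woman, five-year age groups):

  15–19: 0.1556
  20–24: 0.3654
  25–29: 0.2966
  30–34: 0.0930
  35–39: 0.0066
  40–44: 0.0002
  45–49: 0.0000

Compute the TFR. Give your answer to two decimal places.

Sum of ASFRs = 0.1556 + 0.3654 + 0.2966 + 0.0930 + 0.0066 + 0.0002 + 0.0000 = 0.9174
TFR = 5 × 0.9174 = 4.587

4.59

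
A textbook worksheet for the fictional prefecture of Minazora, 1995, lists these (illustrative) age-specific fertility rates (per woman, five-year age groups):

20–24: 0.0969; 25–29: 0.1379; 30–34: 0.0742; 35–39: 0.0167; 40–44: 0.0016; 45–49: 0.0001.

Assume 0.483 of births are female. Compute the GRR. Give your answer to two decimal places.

Proportion female at birth = 0.483.
Sum of ASFRs = 0.0969 + 0.1379 + 0.0742 + 0.0167 + 0.0016 + 0.0001 = 0.3274
TFR = 5 × 0.3274 = 1.637
GRR = 0.483 × 1.637 = 0.79067

0.79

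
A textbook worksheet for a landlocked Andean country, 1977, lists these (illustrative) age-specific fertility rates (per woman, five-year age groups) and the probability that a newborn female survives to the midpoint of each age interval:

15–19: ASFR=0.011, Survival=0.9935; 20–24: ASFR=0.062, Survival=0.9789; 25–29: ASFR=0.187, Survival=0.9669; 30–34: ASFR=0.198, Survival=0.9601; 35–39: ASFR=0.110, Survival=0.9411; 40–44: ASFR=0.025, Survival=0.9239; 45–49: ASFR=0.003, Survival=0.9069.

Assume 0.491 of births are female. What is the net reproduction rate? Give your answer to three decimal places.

Proportion female at birth = 0.491.
Survival-weighted fertility by age (5·fₓ·Sₓ):
  15–19: 5 × 0.011 × 0.9935 = 0.05464
  20–24: 5 × 0.062 × 0.9789 = 0.30346
  25–29: 5 × 0.187 × 0.9669 = 0.90405
  30–34: 5 × 0.198 × 0.9601 = 0.95050
  35–39: 5 × 0.110 × 0.9411 = 0.51761
  40–44: 5 × 0.025 × 0.9239 = 0.11549
  45–49: 5 × 0.003 × 0.9069 = 0.01360
Sum = 2.85935
NRR = 0.491 × 2.85935 = 1.40394
With NRR above 1 the population is above replacement fertility.

1.404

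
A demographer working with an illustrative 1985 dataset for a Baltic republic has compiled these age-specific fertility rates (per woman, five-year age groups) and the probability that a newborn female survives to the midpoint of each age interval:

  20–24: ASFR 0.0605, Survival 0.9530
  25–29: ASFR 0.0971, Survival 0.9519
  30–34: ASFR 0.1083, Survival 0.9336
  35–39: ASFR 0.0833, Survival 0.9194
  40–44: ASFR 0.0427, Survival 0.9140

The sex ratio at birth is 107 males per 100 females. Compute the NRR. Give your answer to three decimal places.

0.886

Proportion female at birth = 100 / (100 + 107) = 0.48309.
Weighting each age-specific rate by interval width and survival:
  20–24: 5 × 0.0605 × 0.9530 = 0.28828
  25–29: 5 × 0.0971 × 0.9519 = 0.46215
  30–34: 5 × 0.1083 × 0.9336 = 0.50554
  35–39: 5 × 0.0833 × 0.9194 = 0.38293
  40–44: 5 × 0.0427 × 0.9140 = 0.19514
Sum = 1.83404
NRR = 0.48309 × 1.83404 = 0.88601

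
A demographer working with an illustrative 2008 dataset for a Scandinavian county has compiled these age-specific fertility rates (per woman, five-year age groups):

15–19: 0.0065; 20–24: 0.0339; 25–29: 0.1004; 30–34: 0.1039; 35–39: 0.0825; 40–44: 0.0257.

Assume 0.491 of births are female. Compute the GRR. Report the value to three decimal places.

0.866

Proportion female at birth = 0.491.
Sum of ASFRs = 0.0065 + 0.0339 + 0.1004 + 0.1039 + 0.0825 + 0.0257 = 0.3529
TFR = 5 × 0.3529 = 1.7645
GRR = 0.491 × 1.7645 = 0.86637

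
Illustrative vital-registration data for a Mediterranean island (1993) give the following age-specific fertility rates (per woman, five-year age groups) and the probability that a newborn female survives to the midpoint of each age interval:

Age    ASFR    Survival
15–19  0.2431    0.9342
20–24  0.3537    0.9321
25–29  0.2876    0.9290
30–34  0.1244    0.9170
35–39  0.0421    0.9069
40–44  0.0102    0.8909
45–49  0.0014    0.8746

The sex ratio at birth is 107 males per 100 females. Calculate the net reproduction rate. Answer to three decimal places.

Proportion female at birth = 100 / (100 + 107) = 0.48309.
Weighting each age-specific rate by interval width and survival:
  15–19: 5 × 0.2431 × 0.9342 = 1.13552
  20–24: 5 × 0.3537 × 0.9321 = 1.64842
  25–29: 5 × 0.2876 × 0.9290 = 1.33590
  30–34: 5 × 0.1244 × 0.9170 = 0.57037
  35–39: 5 × 0.0421 × 0.9069 = 0.19090
  40–44: 5 × 0.0102 × 0.8909 = 0.04544
  45–49: 5 × 0.0014 × 0.8746 = 0.00612
Sum = 4.93267
NRR = 0.48309 × 4.93267 = 2.38292

2.383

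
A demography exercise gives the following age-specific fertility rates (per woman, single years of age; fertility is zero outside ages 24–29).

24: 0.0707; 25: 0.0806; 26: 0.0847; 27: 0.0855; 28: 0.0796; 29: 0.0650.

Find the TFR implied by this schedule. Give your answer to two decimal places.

0.47

Sum of ASFRs = 0.0707 + 0.0806 + 0.0847 + 0.0855 + 0.0796 + 0.0650 = 0.4661
TFR = 0.4661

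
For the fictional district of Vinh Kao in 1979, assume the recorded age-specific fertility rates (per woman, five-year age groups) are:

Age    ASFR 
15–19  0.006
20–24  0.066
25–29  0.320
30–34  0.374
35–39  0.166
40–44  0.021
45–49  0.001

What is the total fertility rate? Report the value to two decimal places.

Sum of ASFRs = 0.006 + 0.066 + 0.320 + 0.374 + 0.166 + 0.021 + 0.001 = 0.954
TFR = 5 × 0.954 = 4.77

4.77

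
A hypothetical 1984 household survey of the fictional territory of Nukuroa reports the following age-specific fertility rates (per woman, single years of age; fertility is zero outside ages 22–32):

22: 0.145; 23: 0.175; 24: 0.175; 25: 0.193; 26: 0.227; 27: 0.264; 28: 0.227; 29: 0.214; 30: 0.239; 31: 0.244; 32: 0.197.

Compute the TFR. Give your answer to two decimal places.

2.30

Sum of ASFRs = 0.145 + 0.175 + 0.175 + 0.193 + 0.227 + 0.264 + 0.227 + 0.214 + 0.239 + 0.244 + 0.197 = 2.300
TFR = 2.3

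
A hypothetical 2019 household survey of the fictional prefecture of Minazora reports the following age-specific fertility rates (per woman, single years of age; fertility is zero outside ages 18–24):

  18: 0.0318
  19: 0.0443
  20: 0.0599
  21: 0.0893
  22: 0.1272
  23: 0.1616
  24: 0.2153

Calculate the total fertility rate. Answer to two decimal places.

Sum of ASFRs = 0.0318 + 0.0443 + 0.0599 + 0.0893 + 0.1272 + 0.1616 + 0.2153 = 0.7294
TFR = 0.7294

0.73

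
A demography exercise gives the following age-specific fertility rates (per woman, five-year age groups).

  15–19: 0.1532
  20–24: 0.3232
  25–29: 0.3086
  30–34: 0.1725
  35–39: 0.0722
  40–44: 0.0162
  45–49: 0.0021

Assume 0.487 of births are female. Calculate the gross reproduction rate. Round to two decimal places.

Proportion female at birth = 0.487.
Sum of ASFRs = 0.1532 + 0.3232 + 0.3086 + 0.1725 + 0.0722 + 0.0162 + 0.0021 = 1.0480
TFR = 5 × 1.0480 = 5.24
GRR = 0.487 × 5.24 = 2.55188

2.55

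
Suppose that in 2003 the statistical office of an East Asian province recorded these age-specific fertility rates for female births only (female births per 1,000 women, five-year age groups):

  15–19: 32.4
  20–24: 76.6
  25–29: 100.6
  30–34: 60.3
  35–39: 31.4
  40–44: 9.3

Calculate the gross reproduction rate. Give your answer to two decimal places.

Sum of female ASFRs = 32.4 + 76.6 + 100.6 + 60.3 + 31.4 + 9.3 = 310.6
GRR = 5 × 310.6 / 1000 = 1.553

1.55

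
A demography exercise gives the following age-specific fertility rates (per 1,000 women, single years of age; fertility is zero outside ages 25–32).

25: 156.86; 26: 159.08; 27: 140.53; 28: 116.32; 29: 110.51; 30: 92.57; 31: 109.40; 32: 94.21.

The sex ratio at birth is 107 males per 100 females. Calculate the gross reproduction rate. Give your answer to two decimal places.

Proportion female at birth = 100 / (100 + 107) = 0.48309.
Sum of ASFRs = 156.86 + 159.08 + 140.53 + 116.32 + 110.51 + 92.57 + 109.40 + 94.21 = 979.48
TFR = 979.48 / 1000 = 0.97948
GRR = 0.48309 × 0.97948 = 0.47318

0.47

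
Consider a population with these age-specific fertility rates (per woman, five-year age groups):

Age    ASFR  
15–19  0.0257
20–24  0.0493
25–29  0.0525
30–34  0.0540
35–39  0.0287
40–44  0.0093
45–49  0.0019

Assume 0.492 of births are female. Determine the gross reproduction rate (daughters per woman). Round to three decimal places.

Proportion female at birth = 0.492.
Sum of ASFRs = 0.0257 + 0.0493 + 0.0525 + 0.0540 + 0.0287 + 0.0093 + 0.0019 = 0.2214
TFR = 5 × 0.2214 = 1.107
GRR = 0.492 × 1.107 = 0.54464

0.545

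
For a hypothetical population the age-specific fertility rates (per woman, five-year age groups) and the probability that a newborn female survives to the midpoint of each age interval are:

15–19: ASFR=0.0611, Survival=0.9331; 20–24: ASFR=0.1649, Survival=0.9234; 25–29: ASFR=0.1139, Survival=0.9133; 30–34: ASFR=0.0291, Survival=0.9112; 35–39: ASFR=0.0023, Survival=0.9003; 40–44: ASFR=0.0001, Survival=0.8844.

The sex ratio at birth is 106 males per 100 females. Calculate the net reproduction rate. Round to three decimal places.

0.830

Proportion female at birth = 100 / (100 + 106) = 0.48544.
Survival-weighted fertility by age (5·fₓ·Sₓ):
  15–19: 5 × 0.0611 × 0.9331 = 0.28506
  20–24: 5 × 0.1649 × 0.9234 = 0.76134
  25–29: 5 × 0.1139 × 0.9133 = 0.52012
  30–34: 5 × 0.0291 × 0.9112 = 0.13258
  35–39: 5 × 0.0023 × 0.9003 = 0.01035
  40–44: 5 × 0.0001 × 0.8844 = 0.00044
Sum = 1.70989
NRR = 0.48544 × 1.70989 = 0.83005
An NRR under 1 implies long-run decline under these rates.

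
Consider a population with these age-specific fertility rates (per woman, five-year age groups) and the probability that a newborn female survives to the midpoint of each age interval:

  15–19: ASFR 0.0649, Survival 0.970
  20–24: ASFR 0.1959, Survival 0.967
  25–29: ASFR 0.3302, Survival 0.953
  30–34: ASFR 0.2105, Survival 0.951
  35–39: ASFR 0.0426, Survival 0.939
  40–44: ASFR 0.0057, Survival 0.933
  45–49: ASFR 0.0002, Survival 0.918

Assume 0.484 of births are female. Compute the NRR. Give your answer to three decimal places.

Proportion female at birth = 0.484.
Per-age-group product (5 × ASFR × survival probability):
  15–19: 5 × 0.0649 × 0.970 = 0.31477
  20–24: 5 × 0.1959 × 0.967 = 0.94718
  25–29: 5 × 0.3302 × 0.953 = 1.57340
  30–34: 5 × 0.2105 × 0.951 = 1.00093
  35–39: 5 × 0.0426 × 0.939 = 0.20001
  40–44: 5 × 0.0057 × 0.933 = 0.02659
  45–49: 5 × 0.0002 × 0.918 = 0.00092
Sum = 4.06380
NRR = 0.484 × 4.06380 = 1.96688
NRR > 1, so each generation more than replaces itself.

1.967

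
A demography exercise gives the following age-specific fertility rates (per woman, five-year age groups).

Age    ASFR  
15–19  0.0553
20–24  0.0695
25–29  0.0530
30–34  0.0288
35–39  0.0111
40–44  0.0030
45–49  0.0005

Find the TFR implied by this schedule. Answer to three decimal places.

Sum of ASFRs = 0.0553 + 0.0695 + 0.0530 + 0.0288 + 0.0111 + 0.0030 + 0.0005 = 0.2212
TFR = 5 × 0.2212 = 1.106

1.106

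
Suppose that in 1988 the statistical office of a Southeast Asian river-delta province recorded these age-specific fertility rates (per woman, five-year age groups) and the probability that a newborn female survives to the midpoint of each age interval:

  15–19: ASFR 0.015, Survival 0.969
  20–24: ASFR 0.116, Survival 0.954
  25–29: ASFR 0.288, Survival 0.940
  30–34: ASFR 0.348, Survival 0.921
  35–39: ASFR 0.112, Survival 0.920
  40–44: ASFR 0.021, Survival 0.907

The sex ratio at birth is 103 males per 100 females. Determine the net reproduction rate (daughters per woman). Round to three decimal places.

Proportion female at birth = 100 / (100 + 103) = 0.49261.
Each age group contributes 5 × ASFR × survival:
  15–19: 5 × 0.015 × 0.969 = 0.07268
  20–24: 5 × 0.116 × 0.954 = 0.55332
  25–29: 5 × 0.288 × 0.940 = 1.35360
  30–34: 5 × 0.348 × 0.921 = 1.60254
  35–39: 5 × 0.112 × 0.920 = 0.51520
  40–44: 5 × 0.021 × 0.907 = 0.09524
Sum = 4.19258
NRR = 0.49261 × 4.19258 = 2.06531
NRR > 1, so each generation more than replaces itself.

2.065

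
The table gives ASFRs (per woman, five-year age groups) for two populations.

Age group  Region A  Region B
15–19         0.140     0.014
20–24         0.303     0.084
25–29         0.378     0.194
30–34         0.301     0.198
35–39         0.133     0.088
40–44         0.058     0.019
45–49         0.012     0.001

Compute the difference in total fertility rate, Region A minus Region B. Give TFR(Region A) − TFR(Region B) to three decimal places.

3.635

Region A:
  Sum of ASFRs = 0.140 + 0.303 + 0.378 + 0.301 + 0.133 + 0.058 + 0.012 = 1.325
  TFR = 5 × 1.325 = 6.625
Region B:
  Sum of ASFRs = 0.014 + 0.084 + 0.194 + 0.198 + 0.088 + 0.019 + 0.001 = 0.598
  TFR = 5 × 0.598 = 2.99
Difference = 6.625 − 2.99 = 3.635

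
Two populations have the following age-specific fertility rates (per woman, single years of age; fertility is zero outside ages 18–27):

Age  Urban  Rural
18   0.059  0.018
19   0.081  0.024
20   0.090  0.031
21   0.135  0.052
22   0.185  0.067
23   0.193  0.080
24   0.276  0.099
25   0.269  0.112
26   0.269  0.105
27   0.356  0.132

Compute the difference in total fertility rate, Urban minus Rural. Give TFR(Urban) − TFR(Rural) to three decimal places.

1.193

Urban:
  Sum of ASFRs = 0.059 + 0.081 + 0.090 + 0.135 + 0.185 + 0.193 + 0.276 + 0.269 + 0.269 + 0.356 = 1.913
  TFR = 1.913
Rural:
  Sum of ASFRs = 0.018 + 0.024 + 0.031 + 0.052 + 0.067 + 0.080 + 0.099 + 0.112 + 0.105 + 0.132 = 0.720
  TFR = 0.72
Difference = 1.913 − 0.72 = 1.193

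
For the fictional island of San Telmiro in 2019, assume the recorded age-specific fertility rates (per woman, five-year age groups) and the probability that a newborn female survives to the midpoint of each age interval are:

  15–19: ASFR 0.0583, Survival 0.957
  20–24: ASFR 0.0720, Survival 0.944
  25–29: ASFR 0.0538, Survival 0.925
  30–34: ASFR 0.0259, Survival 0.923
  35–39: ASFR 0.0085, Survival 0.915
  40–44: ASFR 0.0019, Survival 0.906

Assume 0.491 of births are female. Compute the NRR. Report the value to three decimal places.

Proportion female at birth = 0.491.
Per-age-group product (5 × ASFR × survival probability):
  15–19: 5 × 0.0583 × 0.957 = 0.27897
  20–24: 5 × 0.0720 × 0.944 = 0.33984
  25–29: 5 × 0.0538 × 0.925 = 0.24883
  30–34: 5 × 0.0259 × 0.923 = 0.11953
  35–39: 5 × 0.0085 × 0.915 = 0.03889
  40–44: 5 × 0.0019 × 0.906 = 0.00861
Sum = 1.03467
NRR = 0.491 × 1.03467 = 0.50802

0.508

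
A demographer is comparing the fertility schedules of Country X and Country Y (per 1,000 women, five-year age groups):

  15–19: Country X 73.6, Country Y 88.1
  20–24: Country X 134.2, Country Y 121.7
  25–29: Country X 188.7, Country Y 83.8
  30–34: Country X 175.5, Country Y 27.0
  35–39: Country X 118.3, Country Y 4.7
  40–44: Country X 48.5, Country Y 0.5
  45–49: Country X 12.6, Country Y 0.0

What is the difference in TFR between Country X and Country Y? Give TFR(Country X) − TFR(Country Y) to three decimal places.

2.128

Country X:
  Sum of ASFRs = 73.6 + 134.2 + 188.7 + 175.5 + 118.3 + 48.5 + 12.6 = 751.4
  TFR = 5 × 751.4 / 1000 = 3.757
Country Y:
  Sum of ASFRs = 88.1 + 121.7 + 83.8 + 27.0 + 4.7 + 0.5 + 0.0 = 325.8
  TFR = 5 × 325.8 / 1000 = 1.629
Difference = 3.757 − 1.629 = 2.128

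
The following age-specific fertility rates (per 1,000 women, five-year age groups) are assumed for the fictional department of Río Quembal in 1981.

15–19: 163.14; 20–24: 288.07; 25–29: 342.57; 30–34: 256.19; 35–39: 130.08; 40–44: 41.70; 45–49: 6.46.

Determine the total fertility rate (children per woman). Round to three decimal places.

Sum of ASFRs = 163.14 + 288.07 + 342.57 + 256.19 + 130.08 + 41.70 + 6.46 = 1228.21
TFR = 5 × 1228.21 / 1000 = 6.14105

6.141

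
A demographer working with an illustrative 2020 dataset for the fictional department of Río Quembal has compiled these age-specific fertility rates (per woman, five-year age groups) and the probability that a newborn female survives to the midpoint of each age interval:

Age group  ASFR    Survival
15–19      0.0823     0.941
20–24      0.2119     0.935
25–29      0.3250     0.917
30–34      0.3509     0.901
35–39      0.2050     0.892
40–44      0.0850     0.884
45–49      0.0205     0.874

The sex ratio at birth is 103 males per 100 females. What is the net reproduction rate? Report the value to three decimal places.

Proportion female at birth = 100 / (100 + 103) = 0.49261.
Per-age-group product (5 × ASFR × survival probability):
  15–19: 5 × 0.0823 × 0.941 = 0.38722
  20–24: 5 × 0.2119 × 0.935 = 0.99063
  25–29: 5 × 0.3250 × 0.917 = 1.49013
  30–34: 5 × 0.3509 × 0.901 = 1.58080
  35–39: 5 × 0.2050 × 0.892 = 0.91430
  40–44: 5 × 0.0850 × 0.884 = 0.37570
  45–49: 5 × 0.0205 × 0.874 = 0.08959
Sum = 5.82837
NRR = 0.49261 × 5.82837 = 2.87111

2.871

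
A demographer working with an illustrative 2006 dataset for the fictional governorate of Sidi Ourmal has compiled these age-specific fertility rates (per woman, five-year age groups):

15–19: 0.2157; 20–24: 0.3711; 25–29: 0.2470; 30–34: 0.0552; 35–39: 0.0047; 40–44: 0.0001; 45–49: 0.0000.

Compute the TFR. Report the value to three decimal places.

Sum of ASFRs = 0.2157 + 0.3711 + 0.2470 + 0.0552 + 0.0047 + 0.0001 + 0.0000 = 0.8938
TFR = 5 × 0.8938 = 4.469

4.469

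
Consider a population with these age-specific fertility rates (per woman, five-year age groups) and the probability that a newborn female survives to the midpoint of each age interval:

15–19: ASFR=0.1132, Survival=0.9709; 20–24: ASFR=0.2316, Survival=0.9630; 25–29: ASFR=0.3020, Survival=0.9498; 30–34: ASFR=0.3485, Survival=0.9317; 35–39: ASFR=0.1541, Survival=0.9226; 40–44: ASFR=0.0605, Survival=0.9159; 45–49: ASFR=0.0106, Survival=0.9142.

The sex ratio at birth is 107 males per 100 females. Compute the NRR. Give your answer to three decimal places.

Proportion female at birth = 100 / (100 + 107) = 0.48309.
Per-age-group product (5 × ASFR × survival probability):
  15–19: 5 × 0.1132 × 0.9709 = 0.54953
  20–24: 5 × 0.2316 × 0.9630 = 1.11515
  25–29: 5 × 0.3020 × 0.9498 = 1.43420
  30–34: 5 × 0.3485 × 0.9317 = 1.62349
  35–39: 5 × 0.1541 × 0.9226 = 0.71086
  40–44: 5 × 0.0605 × 0.9159 = 0.27706
  45–49: 5 × 0.0106 × 0.9142 = 0.04845
Sum = 5.75874
NRR = 0.48309 × 5.75874 = 2.78199
An NRR exceeding 1 indicates intrinsic growth under these rates.

2.782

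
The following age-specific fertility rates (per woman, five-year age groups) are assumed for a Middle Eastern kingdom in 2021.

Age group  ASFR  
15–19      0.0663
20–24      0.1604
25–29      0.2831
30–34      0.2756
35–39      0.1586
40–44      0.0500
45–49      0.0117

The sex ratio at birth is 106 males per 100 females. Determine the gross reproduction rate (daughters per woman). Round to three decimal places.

2.441

Proportion female at birth = 100 / (100 + 106) = 0.48544.
Sum of ASFRs = 0.0663 + 0.1604 + 0.2831 + 0.2756 + 0.1586 + 0.0500 + 0.0117 = 1.0057
TFR = 5 × 1.0057 = 5.0285
GRR = 0.48544 × 5.0285 = 2.44104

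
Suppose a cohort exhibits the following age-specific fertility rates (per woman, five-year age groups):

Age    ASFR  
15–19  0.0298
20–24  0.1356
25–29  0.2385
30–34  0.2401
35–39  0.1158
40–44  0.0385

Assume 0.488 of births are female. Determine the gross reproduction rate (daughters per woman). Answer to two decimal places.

Proportion female at birth = 0.488.
Sum of ASFRs = 0.0298 + 0.1356 + 0.2385 + 0.2401 + 0.1158 + 0.0385 = 0.7983
TFR = 5 × 0.7983 = 3.9915
GRR = 0.488 × 3.9915 = 1.94785

1.95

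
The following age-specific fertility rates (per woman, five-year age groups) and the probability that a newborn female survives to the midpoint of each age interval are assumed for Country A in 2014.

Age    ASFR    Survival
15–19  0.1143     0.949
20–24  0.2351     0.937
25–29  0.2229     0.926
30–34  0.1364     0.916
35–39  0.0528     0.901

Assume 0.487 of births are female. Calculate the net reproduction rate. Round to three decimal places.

1.723

Proportion female at birth = 0.487.
Survival-weighted fertility by age (5·fₓ·Sₓ):
  15–19: 5 × 0.1143 × 0.949 = 0.54235
  20–24: 5 × 0.2351 × 0.937 = 1.10144
  25–29: 5 × 0.2229 × 0.926 = 1.03203
  30–34: 5 × 0.1364 × 0.916 = 0.62471
  35–39: 5 × 0.0528 × 0.901 = 0.23786
Sum = 3.53839
NRR = 0.487 × 3.53839 = 1.72320
An NRR exceeding 1 indicates intrinsic growth under these rates.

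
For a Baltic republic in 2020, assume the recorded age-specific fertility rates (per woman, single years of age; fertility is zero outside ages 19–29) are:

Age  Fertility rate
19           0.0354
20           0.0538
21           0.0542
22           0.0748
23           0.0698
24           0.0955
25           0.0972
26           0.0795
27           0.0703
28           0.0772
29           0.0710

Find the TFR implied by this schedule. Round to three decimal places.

Sum of ASFRs = 0.0354 + 0.0538 + 0.0542 + 0.0748 + 0.0698 + 0.0955 + 0.0972 + 0.0795 + 0.0703 + 0.0772 + 0.0710 = 0.7787
TFR = 0.7787

0.779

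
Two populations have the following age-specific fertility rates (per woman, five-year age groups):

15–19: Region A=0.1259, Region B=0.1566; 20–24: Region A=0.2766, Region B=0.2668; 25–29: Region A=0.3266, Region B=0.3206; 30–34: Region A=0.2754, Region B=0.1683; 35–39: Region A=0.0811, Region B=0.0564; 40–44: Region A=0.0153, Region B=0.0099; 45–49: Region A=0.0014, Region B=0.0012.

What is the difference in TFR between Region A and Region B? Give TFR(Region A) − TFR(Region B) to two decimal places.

0.61

Region A:
  Sum of ASFRs = 0.1259 + 0.2766 + 0.3266 + 0.2754 + 0.0811 + 0.0153 + 0.0014 = 1.1023
  TFR = 5 × 1.1023 = 5.5115
Region B:
  Sum of ASFRs = 0.1566 + 0.2668 + 0.3206 + 0.1683 + 0.0564 + 0.0099 + 0.0012 = 0.9798
  TFR = 5 × 0.9798 = 4.899
Difference = 5.5115 − 4.899 = 0.6125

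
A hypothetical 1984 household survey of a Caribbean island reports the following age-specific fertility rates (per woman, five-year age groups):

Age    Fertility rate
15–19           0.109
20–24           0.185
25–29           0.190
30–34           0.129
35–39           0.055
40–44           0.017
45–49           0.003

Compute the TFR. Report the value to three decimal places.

3.440

Sum of ASFRs = 0.109 + 0.185 + 0.190 + 0.129 + 0.055 + 0.017 + 0.003 = 0.688
TFR = 5 × 0.688 = 3.44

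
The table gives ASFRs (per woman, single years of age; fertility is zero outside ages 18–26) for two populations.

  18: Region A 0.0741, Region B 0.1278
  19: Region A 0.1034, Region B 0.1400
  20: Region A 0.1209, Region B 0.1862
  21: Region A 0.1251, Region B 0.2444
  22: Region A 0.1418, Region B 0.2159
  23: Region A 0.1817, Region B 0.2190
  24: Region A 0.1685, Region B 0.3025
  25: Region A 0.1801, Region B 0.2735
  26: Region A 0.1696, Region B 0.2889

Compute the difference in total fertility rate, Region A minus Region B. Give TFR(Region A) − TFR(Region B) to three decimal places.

-0.733

Region A:
  Sum of ASFRs = 0.0741 + 0.1034 + 0.1209 + 0.1251 + 0.1418 + 0.1817 + 0.1685 + 0.1801 + 0.1696 = 1.2652
  TFR = 1.2652
Region B:
  Sum of ASFRs = 0.1278 + 0.1400 + 0.1862 + 0.2444 + 0.2159 + 0.2190 + 0.3025 + 0.2735 + 0.2889 = 1.9982
  TFR = 1.9982
Difference = 1.2652 − 1.9982 = -0.733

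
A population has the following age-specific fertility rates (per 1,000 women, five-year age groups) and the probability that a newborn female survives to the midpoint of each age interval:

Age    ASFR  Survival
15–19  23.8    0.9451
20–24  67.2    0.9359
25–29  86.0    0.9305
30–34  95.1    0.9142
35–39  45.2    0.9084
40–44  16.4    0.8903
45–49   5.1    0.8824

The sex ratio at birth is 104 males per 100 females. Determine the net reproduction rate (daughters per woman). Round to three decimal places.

Proportion female at birth = 100 / (100 + 104) = 0.49020.
Survival-weighted fertility by age (5·fₓ·Sₓ):
  15–19: 5 × 23.8/1000 × 0.9451 = 0.11247
  20–24: 5 × 67.2/1000 × 0.9359 = 0.31446
  25–29: 5 × 86.0/1000 × 0.9305 = 0.40012
  30–34: 5 × 95.1/1000 × 0.9142 = 0.43470
  35–39: 5 × 45.2/1000 × 0.9084 = 0.20530
  40–44: 5 × 16.4/1000 × 0.8903 = 0.07300
  45–49: 5 × 5.1/1000 × 0.8824 = 0.02250
Sum = 1.56255
NRR = 0.49020 × 1.56255 = 0.76596
NRR < 1, so the cohort does not fully replace itself.

0.766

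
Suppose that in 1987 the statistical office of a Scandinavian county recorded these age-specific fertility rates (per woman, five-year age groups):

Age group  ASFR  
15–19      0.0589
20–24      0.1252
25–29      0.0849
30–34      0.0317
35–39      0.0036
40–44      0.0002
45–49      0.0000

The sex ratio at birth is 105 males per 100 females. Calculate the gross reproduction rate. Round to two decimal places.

0.74

Proportion female at birth = 100 / (100 + 105) = 0.48780.
Sum of ASFRs = 0.0589 + 0.1252 + 0.0849 + 0.0317 + 0.0036 + 0.0002 + 0.0000 = 0.3045
TFR = 5 × 0.3045 = 1.5225
GRR = 0.48780 × 1.5225 = 0.74268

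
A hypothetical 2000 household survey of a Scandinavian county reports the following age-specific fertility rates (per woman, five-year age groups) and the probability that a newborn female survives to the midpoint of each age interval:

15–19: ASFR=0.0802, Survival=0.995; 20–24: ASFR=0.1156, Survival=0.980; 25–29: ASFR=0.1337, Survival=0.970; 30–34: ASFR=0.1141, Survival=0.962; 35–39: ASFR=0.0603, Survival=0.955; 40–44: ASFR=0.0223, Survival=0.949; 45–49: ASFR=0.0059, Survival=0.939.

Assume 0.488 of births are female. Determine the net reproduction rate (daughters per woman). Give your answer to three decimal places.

1.261

Proportion female at birth = 0.488.
Per-age-group product (5 × ASFR × survival probability):
  15–19: 5 × 0.0802 × 0.995 = 0.39900
  20–24: 5 × 0.1156 × 0.980 = 0.56644
  25–29: 5 × 0.1337 × 0.970 = 0.64845
  30–34: 5 × 0.1141 × 0.962 = 0.54882
  35–39: 5 × 0.0603 × 0.955 = 0.28793
  40–44: 5 × 0.0223 × 0.949 = 0.10581
  45–49: 5 × 0.0059 × 0.939 = 0.02770
Sum = 2.58415
NRR = 0.488 × 2.58415 = 1.26107
An NRR exceeding 1 indicates intrinsic growth under these rates.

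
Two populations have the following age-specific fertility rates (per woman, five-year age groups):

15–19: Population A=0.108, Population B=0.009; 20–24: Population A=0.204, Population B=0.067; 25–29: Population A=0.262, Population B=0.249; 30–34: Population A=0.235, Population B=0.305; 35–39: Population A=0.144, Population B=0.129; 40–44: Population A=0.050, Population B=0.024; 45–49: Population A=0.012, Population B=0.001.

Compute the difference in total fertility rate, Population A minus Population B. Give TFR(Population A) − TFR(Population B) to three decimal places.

Population A:
  Sum of ASFRs = 0.108 + 0.204 + 0.262 + 0.235 + 0.144 + 0.050 + 0.012 = 1.015
  TFR = 5 × 1.015 = 5.075
Population B:
  Sum of ASFRs = 0.009 + 0.067 + 0.249 + 0.305 + 0.129 + 0.024 + 0.001 = 0.784
  TFR = 5 × 0.784 = 3.92
Difference = 5.075 − 3.92 = 1.155

1.155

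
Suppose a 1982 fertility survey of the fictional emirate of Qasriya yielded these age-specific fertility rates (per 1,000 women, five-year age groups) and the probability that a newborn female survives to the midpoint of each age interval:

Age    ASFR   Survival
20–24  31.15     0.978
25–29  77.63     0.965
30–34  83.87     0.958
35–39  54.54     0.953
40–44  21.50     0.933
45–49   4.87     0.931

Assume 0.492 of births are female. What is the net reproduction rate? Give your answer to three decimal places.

0.645

Proportion female at birth = 0.492.
Each age group contributes 5 × ASFR × survival:
  20–24: 5 × 31.15/1000 × 0.978 = 0.15232
  25–29: 5 × 77.63/1000 × 0.965 = 0.37456
  30–34: 5 × 83.87/1000 × 0.958 = 0.40174
  35–39: 5 × 54.54/1000 × 0.953 = 0.25988
  40–44: 5 × 21.50/1000 × 0.933 = 0.10030
  45–49: 5 × 4.87/1000 × 0.931 = 0.02267
Sum = 1.31147
NRR = 0.492 × 1.31147 = 0.64524
With NRR below 1 the population is below replacement fertility.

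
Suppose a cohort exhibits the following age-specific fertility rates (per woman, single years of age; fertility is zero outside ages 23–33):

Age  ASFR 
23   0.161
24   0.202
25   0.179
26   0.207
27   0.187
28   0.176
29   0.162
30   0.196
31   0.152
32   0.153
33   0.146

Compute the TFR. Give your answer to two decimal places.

1.92

Sum of ASFRs = 0.161 + 0.202 + 0.179 + 0.207 + 0.187 + 0.176 + 0.162 + 0.196 + 0.152 + 0.153 + 0.146 = 1.921
TFR = 1.921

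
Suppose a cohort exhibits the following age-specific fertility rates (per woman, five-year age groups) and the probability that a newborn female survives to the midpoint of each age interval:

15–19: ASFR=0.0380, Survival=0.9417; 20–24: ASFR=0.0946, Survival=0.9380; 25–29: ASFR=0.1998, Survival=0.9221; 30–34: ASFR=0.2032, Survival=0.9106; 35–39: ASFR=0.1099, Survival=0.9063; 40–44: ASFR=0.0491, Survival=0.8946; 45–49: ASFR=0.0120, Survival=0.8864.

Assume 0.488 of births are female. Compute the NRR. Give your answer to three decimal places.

Proportion female at birth = 0.488.
Weighting each age-specific rate by interval width and survival:
  15–19: 5 × 0.0380 × 0.9417 = 0.17892
  20–24: 5 × 0.0946 × 0.9380 = 0.44367
  25–29: 5 × 0.1998 × 0.9221 = 0.92118
  30–34: 5 × 0.2032 × 0.9106 = 0.92517
  35–39: 5 × 0.1099 × 0.9063 = 0.49801
  40–44: 5 × 0.0491 × 0.8946 = 0.21962
  45–49: 5 × 0.0120 × 0.8864 = 0.05318
Sum = 3.23975
NRR = 0.488 × 3.23975 = 1.58100

1.581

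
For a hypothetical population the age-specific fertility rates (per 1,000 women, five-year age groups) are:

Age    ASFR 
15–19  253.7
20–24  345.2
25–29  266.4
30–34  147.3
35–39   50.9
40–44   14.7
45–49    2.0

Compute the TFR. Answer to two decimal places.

Sum of ASFRs = 253.7 + 345.2 + 266.4 + 147.3 + 50.9 + 14.7 + 2.0 = 1080.2
TFR = 5 × 1080.2 / 1000 = 5.401

5.40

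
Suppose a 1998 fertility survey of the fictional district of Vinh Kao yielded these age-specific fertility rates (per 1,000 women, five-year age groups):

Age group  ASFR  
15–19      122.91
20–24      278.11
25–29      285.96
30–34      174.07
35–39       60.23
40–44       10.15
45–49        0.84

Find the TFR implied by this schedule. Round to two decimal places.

4.66

Sum of ASFRs = 122.91 + 278.11 + 285.96 + 174.07 + 60.23 + 10.15 + 0.84 = 932.27
TFR = 5 × 932.27 / 1000 = 4.66135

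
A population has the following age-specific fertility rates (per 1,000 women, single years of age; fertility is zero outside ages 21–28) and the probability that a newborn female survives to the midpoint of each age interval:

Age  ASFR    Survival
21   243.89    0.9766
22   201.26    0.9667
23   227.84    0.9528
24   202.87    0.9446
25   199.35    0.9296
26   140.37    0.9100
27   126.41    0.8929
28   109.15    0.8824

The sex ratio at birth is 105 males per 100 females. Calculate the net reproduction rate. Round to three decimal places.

Proportion female at birth = 100 / (100 + 105) = 0.48780.
Survival-weighted fertility by age (1·fₓ·Sₓ):
  21: 1 × 243.89/1000 × 0.9766 = 0.23818
  22: 1 × 201.26/1000 × 0.9667 = 0.19456
  23: 1 × 227.84/1000 × 0.9528 = 0.21709
  24: 1 × 202.87/1000 × 0.9446 = 0.19163
  25: 1 × 199.35/1000 × 0.9296 = 0.18532
  26: 1 × 140.37/1000 × 0.9100 = 0.12774
  27: 1 × 126.41/1000 × 0.8929 = 0.11287
  28: 1 × 109.15/1000 × 0.8824 = 0.09631
Sum = 1.36370
NRR = 0.48780 × 1.36370 = 0.66521

0.665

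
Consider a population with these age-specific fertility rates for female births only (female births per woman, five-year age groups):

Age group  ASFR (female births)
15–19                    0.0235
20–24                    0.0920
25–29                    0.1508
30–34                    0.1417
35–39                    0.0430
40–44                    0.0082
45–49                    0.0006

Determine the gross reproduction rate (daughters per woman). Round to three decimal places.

Sum of female ASFRs = 0.0235 + 0.0920 + 0.1508 + 0.1417 + 0.0430 + 0.0082 + 0.0006 = 0.4598
GRR = 5 × 0.4598 = 2.299

2.299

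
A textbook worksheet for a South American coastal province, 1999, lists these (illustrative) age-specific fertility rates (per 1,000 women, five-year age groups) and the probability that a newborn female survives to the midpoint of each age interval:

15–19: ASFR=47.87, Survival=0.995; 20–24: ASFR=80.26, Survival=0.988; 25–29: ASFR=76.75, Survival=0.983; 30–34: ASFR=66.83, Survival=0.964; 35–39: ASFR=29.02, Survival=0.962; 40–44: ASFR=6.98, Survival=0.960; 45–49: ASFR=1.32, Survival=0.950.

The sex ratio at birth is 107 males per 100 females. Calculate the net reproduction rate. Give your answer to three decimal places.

Proportion female at birth = 100 / (100 + 107) = 0.48309.
Per-age-group product (5 × ASFR × survival probability):
  15–19: 5 × 47.87/1000 × 0.995 = 0.23815
  20–24: 5 × 80.26/1000 × 0.988 = 0.39648
  25–29: 5 × 76.75/1000 × 0.983 = 0.37723
  30–34: 5 × 66.83/1000 × 0.964 = 0.32212
  35–39: 5 × 29.02/1000 × 0.962 = 0.13959
  40–44: 5 × 6.98/1000 × 0.960 = 0.03350
  45–49: 5 × 1.32/1000 × 0.950 = 0.00627
Sum = 1.51334
NRR = 0.48309 × 1.51334 = 0.73108

0.731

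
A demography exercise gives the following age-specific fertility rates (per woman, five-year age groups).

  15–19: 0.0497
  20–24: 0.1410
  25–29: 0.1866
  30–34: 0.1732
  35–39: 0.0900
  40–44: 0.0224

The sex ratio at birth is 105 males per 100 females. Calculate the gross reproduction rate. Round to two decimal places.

Proportion female at birth = 100 / (100 + 105) = 0.48780.
Sum of ASFRs = 0.0497 + 0.1410 + 0.1866 + 0.1732 + 0.0900 + 0.0224 = 0.6629
TFR = 5 × 0.6629 = 3.3145
GRR = 0.48780 × 3.3145 = 1.61681

1.62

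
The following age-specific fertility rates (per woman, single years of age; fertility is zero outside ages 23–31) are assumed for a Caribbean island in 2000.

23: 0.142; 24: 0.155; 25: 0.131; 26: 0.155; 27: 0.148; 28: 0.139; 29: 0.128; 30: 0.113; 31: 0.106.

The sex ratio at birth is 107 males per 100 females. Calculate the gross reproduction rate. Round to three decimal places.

Proportion female at birth = 100 / (100 + 107) = 0.48309.
Sum of ASFRs = 0.142 + 0.155 + 0.131 + 0.155 + 0.148 + 0.139 + 0.128 + 0.113 + 0.106 = 1.217
TFR = 1.217
GRR = 0.48309 × 1.217 = 0.58792

0.588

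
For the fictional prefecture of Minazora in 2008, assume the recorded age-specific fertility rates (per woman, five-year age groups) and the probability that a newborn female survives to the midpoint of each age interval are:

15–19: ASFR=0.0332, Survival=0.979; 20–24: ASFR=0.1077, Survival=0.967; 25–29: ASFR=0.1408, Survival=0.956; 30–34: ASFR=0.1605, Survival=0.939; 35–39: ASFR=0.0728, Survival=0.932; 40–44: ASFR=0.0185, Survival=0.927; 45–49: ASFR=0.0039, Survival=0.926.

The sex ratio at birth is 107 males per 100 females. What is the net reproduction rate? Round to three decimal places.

1.233

Proportion female at birth = 100 / (100 + 107) = 0.48309.
Per-age-group product (5 × ASFR × survival probability):
  15–19: 5 × 0.0332 × 0.979 = 0.16251
  20–24: 5 × 0.1077 × 0.967 = 0.52073
  25–29: 5 × 0.1408 × 0.956 = 0.67302
  30–34: 5 × 0.1605 × 0.939 = 0.75355
  35–39: 5 × 0.0728 × 0.932 = 0.33925
  40–44: 5 × 0.0185 × 0.927 = 0.08575
  45–49: 5 × 0.0039 × 0.926 = 0.01806
Sum = 2.55287
NRR = 0.48309 × 2.55287 = 1.23327
NRR > 1, so each generation more than replaces itself.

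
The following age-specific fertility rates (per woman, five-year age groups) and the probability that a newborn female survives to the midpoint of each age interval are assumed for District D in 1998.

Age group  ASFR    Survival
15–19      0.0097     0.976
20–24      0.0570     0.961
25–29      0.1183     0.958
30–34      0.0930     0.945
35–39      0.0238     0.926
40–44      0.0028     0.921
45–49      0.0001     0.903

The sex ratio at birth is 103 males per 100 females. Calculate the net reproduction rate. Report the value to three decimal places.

0.715

Proportion female at birth = 100 / (100 + 103) = 0.49261.
Survival-weighted fertility by age (5·fₓ·Sₓ):
  15–19: 5 × 0.0097 × 0.976 = 0.04734
  20–24: 5 × 0.0570 × 0.961 = 0.27389
  25–29: 5 × 0.1183 × 0.958 = 0.56666
  30–34: 5 × 0.0930 × 0.945 = 0.43943
  35–39: 5 × 0.0238 × 0.926 = 0.11019
  40–44: 5 × 0.0028 × 0.921 = 0.01289
  45–49: 5 × 0.0001 × 0.903 = 0.00045
Sum = 1.45085
NRR = 0.49261 × 1.45085 = 0.71470
An NRR under 1 implies long-run decline under these rates.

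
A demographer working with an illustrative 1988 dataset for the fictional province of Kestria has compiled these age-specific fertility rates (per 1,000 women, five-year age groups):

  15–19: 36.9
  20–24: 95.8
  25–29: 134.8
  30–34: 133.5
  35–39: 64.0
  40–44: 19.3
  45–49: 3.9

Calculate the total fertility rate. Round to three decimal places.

2.441

Sum of ASFRs = 36.9 + 95.8 + 134.8 + 133.5 + 64.0 + 19.3 + 3.9 = 488.2
TFR = 5 × 488.2 / 1000 = 2.441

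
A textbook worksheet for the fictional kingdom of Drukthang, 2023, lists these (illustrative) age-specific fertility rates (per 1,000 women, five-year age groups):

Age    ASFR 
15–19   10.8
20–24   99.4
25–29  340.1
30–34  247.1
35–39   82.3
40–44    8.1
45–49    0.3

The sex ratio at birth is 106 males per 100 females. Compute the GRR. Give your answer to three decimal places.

1.913

Proportion female at birth = 100 / (100 + 106) = 0.48544.
Sum of ASFRs = 10.8 + 99.4 + 340.1 + 247.1 + 82.3 + 8.1 + 0.3 = 788.1
TFR = 5 × 788.1 / 1000 = 3.9405
GRR = 0.48544 × 3.9405 = 1.91288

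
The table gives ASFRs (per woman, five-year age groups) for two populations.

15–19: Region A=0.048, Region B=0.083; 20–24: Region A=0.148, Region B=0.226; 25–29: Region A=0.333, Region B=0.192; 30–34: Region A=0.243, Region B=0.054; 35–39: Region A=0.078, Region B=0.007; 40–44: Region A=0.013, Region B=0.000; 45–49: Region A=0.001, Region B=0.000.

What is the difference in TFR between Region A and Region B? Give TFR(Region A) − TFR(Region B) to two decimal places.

Region A:
  Sum of ASFRs = 0.048 + 0.148 + 0.333 + 0.243 + 0.078 + 0.013 + 0.001 = 0.864
  TFR = 5 × 0.864 = 4.32
Region B:
  Sum of ASFRs = 0.083 + 0.226 + 0.192 + 0.054 + 0.007 + 0.000 + 0.000 = 0.562
  TFR = 5 × 0.562 = 2.81
Difference = 4.32 − 2.81 = 1.51

1.51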